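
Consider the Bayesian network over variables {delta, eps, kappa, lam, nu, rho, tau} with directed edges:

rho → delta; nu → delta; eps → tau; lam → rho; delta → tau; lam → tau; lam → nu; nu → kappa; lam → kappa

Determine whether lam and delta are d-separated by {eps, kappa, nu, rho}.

There are 4 undirected paths between lam and delta; checking each against the conditioning set {eps, kappa, nu, rho}:
Path 1: lam → rho → delta
  rho is a chain here and rho is conditioned on, so the path is blocked at rho.
Path 2: lam → kappa ← nu → delta
  nu is a fork here and nu is conditioned on, so the path is blocked at nu.
Path 3: lam → tau ← delta
  tau is a collider here and neither tau nor any of its descendants is conditioned on, so the collider stays closed — the path is blocked at tau.
Path 4: lam → nu → delta
  nu is a chain here and nu is conditioned on, so the path is blocked at nu.
Since every path is blocked, d-separation holds.

Yes — lam and delta are d-separated given {eps, kappa, nu, rho}.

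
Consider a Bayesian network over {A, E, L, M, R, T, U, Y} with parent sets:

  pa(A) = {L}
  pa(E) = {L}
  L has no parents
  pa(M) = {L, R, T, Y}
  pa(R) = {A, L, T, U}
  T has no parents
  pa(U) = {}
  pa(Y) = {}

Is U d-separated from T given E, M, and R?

Enumerating the 4 paths from U to T and testing each for blocking by {E, M, R}:
Path 1: U → R ← L → M ← T
  R is a collider and R is conditioned on, which opens it; L is a fork and L is not conditioned on; M is a collider and M is conditioned on, which opens it — no node blocks this path, so it is active.
Path 2: U → R → M ← T
  R is a chain here and R is conditioned on, so the path is blocked at R.
Path 3: U → R ← T
  R is a collider and R is conditioned on, which opens it — no node blocks this path, so it is active.
Path 4: U → R ← A ← L → M ← T
  R is a collider and R is conditioned on, which opens it; A is a chain and A is not conditioned on; L is a fork and L is not conditioned on; M is a collider and M is conditioned on, which opens it — no node blocks this path, so it is active.
Because an active path exists, U and T are not d-separated.

No — U and T are not d-separated given {E, M, R}.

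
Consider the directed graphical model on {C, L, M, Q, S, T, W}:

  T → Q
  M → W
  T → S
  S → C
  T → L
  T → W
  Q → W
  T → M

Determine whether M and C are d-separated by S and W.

Enumerating the 3 paths from M to C and testing each for blocking by {S, W}:
Path 1: M → W ← Q ← T → S → C
  S is a chain here and S is conditioned on, so the path is blocked at S.
Path 2: M → W ← T → S → C
  S is a chain here and S is conditioned on, so the path is blocked at S.
Path 3: M ← T → S → C
  S is a chain here and S is conditioned on, so the path is blocked at S.
Every path is blocked, so M and C are d-separated given {S, W}.

Yes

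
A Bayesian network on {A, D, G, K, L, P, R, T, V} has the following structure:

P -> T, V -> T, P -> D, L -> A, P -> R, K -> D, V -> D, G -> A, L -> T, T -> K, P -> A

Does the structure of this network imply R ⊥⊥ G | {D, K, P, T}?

Yes — R and G are d-separated given {D, K, P, T}.

4 paths connect R and G; each must be blocked for d-separation to hold:
  1. R ← P → D ← V → T ← L → A ← G — P:fork[blocks]; D:collider[open]; V:fork[open]; T:collider[open]; L:fork[open]; A:collider[blocks] ⇒ blocked
  2. R ← P → D ← K ← T ← L → A ← G — P:fork[blocks]; D:collider[open]; K:chain[blocks]; T:chain[blocks]; L:fork[open]; A:collider[blocks] ⇒ blocked
  3. R ← P → A ← G — P:fork[blocks]; A:collider[blocks] ⇒ blocked
  4. R ← P → T ← L → A ← G — P:fork[blocks]; T:collider[open]; L:fork[open]; A:collider[blocks] ⇒ blocked
Since every path is blocked, d-separation holds.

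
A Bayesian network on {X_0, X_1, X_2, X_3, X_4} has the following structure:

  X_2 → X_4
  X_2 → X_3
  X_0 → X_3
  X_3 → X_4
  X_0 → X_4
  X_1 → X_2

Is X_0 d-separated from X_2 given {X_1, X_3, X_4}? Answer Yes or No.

No

4 paths connect X_0 and X_2; each must be blocked for d-separation to hold:
  1. X_0 → X_3 ← X_2 — X_3:collider[open] ⇒ active
  2. X_0 → X_3 → X_4 ← X_2 — X_3:chain[blocks]; X_4:collider[open] ⇒ blocked
  3. X_0 → X_4 ← X_3 ← X_2 — X_4:collider[open]; X_3:chain[blocks] ⇒ blocked
  4. X_0 → X_4 ← X_2 — X_4:collider[open] ⇒ active
Since the path X_0 → X_3 ← X_2 is active, X_0 and X_2 are not d-separated given {X_1, X_3, X_4}.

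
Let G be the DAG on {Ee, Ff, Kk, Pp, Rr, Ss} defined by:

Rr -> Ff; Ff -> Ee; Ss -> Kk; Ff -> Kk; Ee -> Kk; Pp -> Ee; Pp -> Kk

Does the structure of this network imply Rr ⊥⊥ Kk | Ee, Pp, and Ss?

No — Rr and Kk are not d-separated given {Ee, Pp, Ss}.

Enumerating the 3 paths from Rr to Kk and testing each for blocking by {Ee, Pp, Ss}:
Path 1: Rr → Ff → Kk
  Ff is a chain and Ff is not conditioned on — no node blocks this path, so it is active.
Path 2: Rr → Ff → Ee → Kk
  Ee is a chain here and Ee is conditioned on, so the path is blocked at Ee.
Path 3: Rr → Ff → Ee ← Pp → Kk
  Pp is a fork here and Pp is conditioned on, so the path is blocked at Pp.
Because an active path exists, Rr and Kk are not d-separated.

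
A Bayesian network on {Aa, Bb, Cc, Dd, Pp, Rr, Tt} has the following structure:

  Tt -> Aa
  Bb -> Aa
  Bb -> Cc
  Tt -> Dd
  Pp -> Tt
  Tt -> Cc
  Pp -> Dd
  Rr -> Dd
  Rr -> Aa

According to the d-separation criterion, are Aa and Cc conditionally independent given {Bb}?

No

Enumerating the 4 paths from Aa to Cc and testing each for blocking by {Bb}:
Path 1: Aa ← Tt → Cc
  Tt is a fork and Tt is not conditioned on — no node blocks this path, so it is active.
Path 2: Aa ← Rr → Dd ← Tt → Cc
  Dd is a collider here and neither Dd nor any of its descendants is conditioned on, so the collider stays closed — the path is blocked at Dd.
Path 3: Aa ← Rr → Dd ← Pp → Tt → Cc
  Dd is a collider here and neither Dd nor any of its descendants is conditioned on, so the collider stays closed — the path is blocked at Dd.
Path 4: Aa ← Bb → Cc
  Bb is a fork here and Bb is conditioned on, so the path is blocked at Bb.
Since the path Aa ← Tt → Cc is active, Aa and Cc are not d-separated given {Bb}.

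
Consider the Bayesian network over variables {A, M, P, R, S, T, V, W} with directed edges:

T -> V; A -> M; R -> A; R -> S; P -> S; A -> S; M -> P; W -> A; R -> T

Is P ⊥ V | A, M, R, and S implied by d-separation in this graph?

There are 4 undirected paths between P and V; checking each against the conditioning set {A, M, R, S}:
  1. P ← M ← A ← R → T → V — M:chain[blocks]; A:chain[blocks]; R:fork[blocks]; T:chain[open] ⇒ blocked
  2. P ← M ← A → S ← R → T → V — M:chain[blocks]; A:fork[blocks]; S:collider[open]; R:fork[blocks]; T:chain[open] ⇒ blocked
  3. P → S ← R → T → V — S:collider[open]; R:fork[blocks]; T:chain[open] ⇒ blocked
  4. P → S ← A ← R → T → V — S:collider[open]; A:chain[blocks]; R:fork[blocks]; T:chain[open] ⇒ blocked
Since every path is blocked, d-separation holds.

Yes — P and V are d-separated given {A, M, R, S}.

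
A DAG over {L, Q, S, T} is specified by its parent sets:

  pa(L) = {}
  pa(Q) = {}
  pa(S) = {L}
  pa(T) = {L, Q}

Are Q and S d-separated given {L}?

There is one path between Q and S:
  1. Q → T ← L → S — T:collider[blocks]; L:fork[blocks] ⇒ blocked
Every path is blocked, so Q and S are d-separated given {L}.

Yes — Q and S are d-separated given {L}.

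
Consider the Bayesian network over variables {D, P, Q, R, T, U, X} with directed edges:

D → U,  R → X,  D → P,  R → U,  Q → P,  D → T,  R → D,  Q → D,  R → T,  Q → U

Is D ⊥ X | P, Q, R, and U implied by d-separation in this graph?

We examine all 5 paths between D and X:
  1. D → T ← R → X — T:collider[blocks]; R:fork[blocks] ⇒ blocked
  2. D → U ← R → X — U:collider[open]; R:fork[blocks] ⇒ blocked
  3. D → P ← Q → U ← R → X — P:collider[open]; Q:fork[blocks]; U:collider[open]; R:fork[blocks] ⇒ blocked
  4. D ← R → X — R:fork[blocks] ⇒ blocked
  5. D ← Q → U ← R → X — Q:fork[blocks]; U:collider[open]; R:fork[blocks] ⇒ blocked
Since every path is blocked, d-separation holds.

Yes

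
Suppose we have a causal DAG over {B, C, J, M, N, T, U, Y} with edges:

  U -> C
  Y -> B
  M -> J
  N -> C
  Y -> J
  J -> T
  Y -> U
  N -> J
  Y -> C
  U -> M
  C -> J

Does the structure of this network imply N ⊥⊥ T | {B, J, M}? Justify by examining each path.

Enumerating the 6 paths from N to T and testing each for blocking by {B, J, M}:
  1. N → C ← U → M → J → T — C:collider[open]; U:fork[open]; M:chain[blocks]; J:chain[blocks] ⇒ blocked
  2. N → C ← U ← Y → J → T — C:collider[open]; U:chain[open]; Y:fork[open]; J:chain[blocks] ⇒ blocked
  3. N → C ← Y → U → M → J → T — C:collider[open]; Y:fork[open]; U:chain[open]; M:chain[blocks]; J:chain[blocks] ⇒ blocked
  4. N → C ← Y → J → T — C:collider[open]; Y:fork[open]; J:chain[blocks] ⇒ blocked
  5. N → C → J → T — C:chain[open]; J:chain[blocks] ⇒ blocked
  6. N → J → T — J:chain[blocks] ⇒ blocked
Since every path is blocked, d-separation holds.

Yes — N and T are d-separated given {B, J, M}.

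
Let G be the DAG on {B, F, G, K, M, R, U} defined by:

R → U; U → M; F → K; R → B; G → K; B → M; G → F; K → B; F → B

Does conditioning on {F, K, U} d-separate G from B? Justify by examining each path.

Yes

We examine all 4 paths between G and B:
  1. G → F → B — F:chain[blocks] ⇒ blocked
  2. G → F → K → B — F:chain[blocks]; K:chain[blocks] ⇒ blocked
  3. G → K ← F → B — K:collider[open]; F:fork[blocks] ⇒ blocked
  4. G → K → B — K:chain[blocks] ⇒ blocked
Since every path is blocked, d-separation holds.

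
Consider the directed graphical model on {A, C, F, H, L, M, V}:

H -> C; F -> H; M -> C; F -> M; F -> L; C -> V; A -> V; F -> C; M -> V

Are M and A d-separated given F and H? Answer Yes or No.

Yes

Enumerating the 4 paths from M to A and testing each for blocking by {F, H}:
Path 1: M → C → V ← A
  V is a collider here and neither V nor any of its descendants is conditioned on, so the collider stays closed — the path is blocked at V.
Path 2: M → V ← A
  V is a collider here and neither V nor any of its descendants is conditioned on, so the collider stays closed — the path is blocked at V.
Path 3: M ← F → C → V ← A
  F is a fork here and F is conditioned on, so the path is blocked at F.
Path 4: M ← F → H → C → V ← A
  F is a fork here and F is conditioned on, so the path is blocked at F.
Since every path is blocked, d-separation holds.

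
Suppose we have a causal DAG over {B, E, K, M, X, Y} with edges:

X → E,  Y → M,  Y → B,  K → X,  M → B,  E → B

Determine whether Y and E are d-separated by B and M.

2 paths connect Y and E; each must be blocked for d-separation to hold:
Path 1: Y → M → B ← E
  M is a chain here and M is conditioned on, so the path is blocked at M.
Path 2: Y → B ← E
  B is a collider and B is conditioned on, which opens it — no node blocks this path, so it is active.
Because an active path exists, Y and E are not d-separated.

No — Y and E are not d-separated given {B, M}.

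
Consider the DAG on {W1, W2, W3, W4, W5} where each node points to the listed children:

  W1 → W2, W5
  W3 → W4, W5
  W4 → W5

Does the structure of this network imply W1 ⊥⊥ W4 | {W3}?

Yes — W1 and W4 are d-separated given {W3}.

There are 2 undirected paths between W1 and W4; checking each against the conditioning set {W3}:
Path 1: W1 → W5 ← W3 → W4
  W5 is a collider here and neither W5 nor any of its descendants is conditioned on, so the collider stays closed — the path is blocked at W5.
Path 2: W1 → W5 ← W4
  W5 is a collider here and neither W5 nor any of its descendants is conditioned on, so the collider stays closed — the path is blocked at W5.
Since every path is blocked, d-separation holds.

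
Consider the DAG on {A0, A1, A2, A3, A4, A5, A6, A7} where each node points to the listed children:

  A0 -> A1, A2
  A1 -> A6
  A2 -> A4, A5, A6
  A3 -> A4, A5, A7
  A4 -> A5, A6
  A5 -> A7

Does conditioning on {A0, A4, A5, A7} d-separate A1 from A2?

Enumerating the 6 paths from A1 to A2 and testing each for blocking by {A0, A4, A5, A7}:
Path 1: A1 → A6 ← A2
  A6 is a collider here and neither A6 nor any of its descendants is conditioned on, so the collider stays closed — the path is blocked at A6.
Path 2: A1 → A6 ← A4 ← A2
  A6 is a collider here and neither A6 nor any of its descendants is conditioned on, so the collider stays closed — the path is blocked at A6.
Path 3: A1 → A6 ← A4 → A5 ← A2
  A6 is a collider here and neither A6 nor any of its descendants is conditioned on, so the collider stays closed — the path is blocked at A6.
Path 4: A1 → A6 ← A4 ← A3 → A7 ← A5 ← A2
  A6 is a collider here and neither A6 nor any of its descendants is conditioned on, so the collider stays closed — the path is blocked at A6.
Path 5: A1 → A6 ← A4 ← A3 → A5 ← A2
  A6 is a collider here and neither A6 nor any of its descendants is conditioned on, so the collider stays closed — the path is blocked at A6.
Path 6: A1 ← A0 → A2
  A0 is a fork here and A0 is conditioned on, so the path is blocked at A0.
Every path is blocked, so A1 and A2 are d-separated given {A0, A4, A5, A7}.

Yes — A1 and A2 are d-separated given {A0, A4, A5, A7}.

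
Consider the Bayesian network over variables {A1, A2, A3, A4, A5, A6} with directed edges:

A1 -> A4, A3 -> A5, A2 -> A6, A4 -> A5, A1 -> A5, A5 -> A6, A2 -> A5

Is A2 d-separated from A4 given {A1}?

Enumerating the 4 paths from A2 to A4 and testing each for blocking by {A1}:
  1. A2 → A6 ← A5 ← A1 → A4 — A6:collider[blocks]; A5:chain[open]; A1:fork[blocks] ⇒ blocked
  2. A2 → A6 ← A5 ← A4 — A6:collider[blocks]; A5:chain[open] ⇒ blocked
  3. A2 → A5 ← A1 → A4 — A5:collider[blocks]; A1:fork[blocks] ⇒ blocked
  4. A2 → A5 ← A4 — A5:collider[blocks] ⇒ blocked
Since every path is blocked, d-separation holds.

Yes — A2 and A4 are d-separated given {A1}.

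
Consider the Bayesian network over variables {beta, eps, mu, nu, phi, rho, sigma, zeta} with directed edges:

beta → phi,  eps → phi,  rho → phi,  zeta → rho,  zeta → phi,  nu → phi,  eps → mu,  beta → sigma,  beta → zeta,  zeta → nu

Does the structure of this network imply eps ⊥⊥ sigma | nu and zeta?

4 paths connect eps and sigma; each must be blocked for d-separation to hold:
  1. eps → phi ← beta → sigma — phi:collider[blocks]; beta:fork[open] ⇒ blocked
  2. eps → phi ← zeta ← beta → sigma — phi:collider[blocks]; zeta:chain[blocks]; beta:fork[open] ⇒ blocked
  3. eps → phi ← rho ← zeta ← beta → sigma — phi:collider[blocks]; rho:chain[open]; zeta:chain[blocks]; beta:fork[open] ⇒ blocked
  4. eps → phi ← nu ← zeta ← beta → sigma — phi:collider[blocks]; nu:chain[blocks]; zeta:chain[blocks]; beta:fork[open] ⇒ blocked
Since every path is blocked, d-separation holds.

Yes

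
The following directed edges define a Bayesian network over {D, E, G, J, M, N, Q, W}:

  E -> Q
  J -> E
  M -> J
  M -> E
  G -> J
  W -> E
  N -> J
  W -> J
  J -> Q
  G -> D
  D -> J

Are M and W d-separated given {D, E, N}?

No — M and W are not d-separated given {D, E, N}.

6 paths connect M and W; each must be blocked for d-separation to hold:
  1. M → J → E ← W — J:chain[open]; E:collider[open] ⇒ active
  2. M → J ← W — J:collider[open] ⇒ active
  3. M → J → Q ← E ← W — J:chain[open]; Q:collider[blocks]; E:chain[blocks] ⇒ blocked
  4. M → E ← J ← W — E:collider[open]; J:chain[open] ⇒ active
  5. M → E ← W — E:collider[open] ⇒ active
  6. M → E → Q ← J ← W — E:chain[blocks]; Q:collider[blocks]; J:chain[open] ⇒ blocked
Since the path M → J → E ← W is active, M and W are not d-separated given {D, E, N}.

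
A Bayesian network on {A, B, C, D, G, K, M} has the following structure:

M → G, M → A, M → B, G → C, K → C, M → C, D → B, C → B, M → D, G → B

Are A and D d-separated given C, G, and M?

Yes

We examine all 6 paths between A and D:
  1. A ← M → G → B ← D — M:fork[blocks]; G:chain[blocks]; B:collider[blocks] ⇒ blocked
  2. A ← M → G → C → B ← D — M:fork[blocks]; G:chain[blocks]; C:chain[blocks]; B:collider[blocks] ⇒ blocked
  3. A ← M → D — M:fork[blocks] ⇒ blocked
  4. A ← M → B ← D — M:fork[blocks]; B:collider[blocks] ⇒ blocked
  5. A ← M → C ← G → B ← D — M:fork[blocks]; C:collider[open]; G:fork[blocks]; B:collider[blocks] ⇒ blocked
  6. A ← M → C → B ← D — M:fork[blocks]; C:chain[blocks]; B:collider[blocks] ⇒ blocked
All paths are blocked; A ⊥ D | {C, G, M} holds.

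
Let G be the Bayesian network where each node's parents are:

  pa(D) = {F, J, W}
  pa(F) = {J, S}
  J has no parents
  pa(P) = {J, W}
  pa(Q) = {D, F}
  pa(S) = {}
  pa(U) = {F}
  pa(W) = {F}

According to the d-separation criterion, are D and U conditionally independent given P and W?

6 paths connect D and U; each must be blocked for d-separation to hold:
Path 1: D → Q ← F → U
  Q is a collider here and neither Q nor any of its descendants is conditioned on, so the collider stays closed — the path is blocked at Q.
Path 2: D ← F → U
  F is a fork and F is not conditioned on — no node blocks this path, so it is active.
Path 3: D ← J → P ← W ← F → U
  W is a chain here and W is conditioned on, so the path is blocked at W.
Path 4: D ← J → F → U
  J is a fork and J is not conditioned on; F is a chain and F is not conditioned on — no node blocks this path, so it is active.
Path 5: D ← W → P ← J → F → U
  W is a fork here and W is conditioned on, so the path is blocked at W.
Path 6: D ← W ← F → U
  W is a chain here and W is conditioned on, so the path is blocked at W.
At least one path is unblocked, so d-separation fails.

No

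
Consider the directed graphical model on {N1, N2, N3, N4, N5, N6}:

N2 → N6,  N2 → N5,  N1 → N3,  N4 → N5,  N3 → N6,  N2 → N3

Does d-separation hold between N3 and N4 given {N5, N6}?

We examine all 2 paths between N3 and N4:
  1. N3 ← N2 → N5 ← N4 — N2:fork[open]; N5:collider[open] ⇒ active
  2. N3 → N6 ← N2 → N5 ← N4 — N6:collider[open]; N2:fork[open]; N5:collider[open] ⇒ active
At least one path is unblocked, so d-separation fails.

No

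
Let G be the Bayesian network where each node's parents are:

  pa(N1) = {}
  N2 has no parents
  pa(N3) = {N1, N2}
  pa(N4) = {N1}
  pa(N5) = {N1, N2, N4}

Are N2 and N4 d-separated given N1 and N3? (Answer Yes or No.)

Yes

4 paths connect N2 and N4; each must be blocked for d-separation to hold:
Path 1: N2 → N3 ← N1 → N4
  N1 is a fork here and N1 is conditioned on, so the path is blocked at N1.
Path 2: N2 → N3 ← N1 → N5 ← N4
  N1 is a fork here and N1 is conditioned on, so the path is blocked at N1.
Path 3: N2 → N5 ← N4
  N5 is a collider here and neither N5 nor any of its descendants is conditioned on, so the collider stays closed — the path is blocked at N5.
Path 4: N2 → N5 ← N1 → N4
  N5 is a collider here and neither N5 nor any of its descendants is conditioned on, so the collider stays closed — the path is blocked at N5.
Since every path is blocked, d-separation holds.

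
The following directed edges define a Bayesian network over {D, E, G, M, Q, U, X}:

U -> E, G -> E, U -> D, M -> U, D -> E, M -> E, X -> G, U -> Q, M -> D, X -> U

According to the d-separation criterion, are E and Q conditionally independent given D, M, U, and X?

We examine all 6 paths between E and Q:
  1. E ← M → U → Q — M:fork[blocks]; U:chain[blocks] ⇒ blocked
  2. E ← M → D ← U → Q — M:fork[blocks]; D:collider[open]; U:fork[blocks] ⇒ blocked
  3. E ← U → Q — U:fork[blocks] ⇒ blocked
  4. E ← G ← X → U → Q — G:chain[open]; X:fork[blocks]; U:chain[blocks] ⇒ blocked
  5. E ← D ← M → U → Q — D:chain[blocks]; M:fork[blocks]; U:chain[blocks] ⇒ blocked
  6. E ← D ← U → Q — D:chain[blocks]; U:fork[blocks] ⇒ blocked
Every path is blocked, so E and Q are d-separated given {D, M, U, X}.

Yes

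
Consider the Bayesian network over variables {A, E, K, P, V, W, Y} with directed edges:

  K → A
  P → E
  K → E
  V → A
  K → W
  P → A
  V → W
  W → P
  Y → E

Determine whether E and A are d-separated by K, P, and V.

Yes

There are 6 undirected paths between E and A; checking each against the conditioning set {K, P, V}:
  1. E ← K → A — K:fork[blocks] ⇒ blocked
  2. E ← K → W ← V → A — K:fork[blocks]; W:collider[open]; V:fork[blocks] ⇒ blocked
  3. E ← K → W → P → A — K:fork[blocks]; W:chain[open]; P:chain[blocks] ⇒ blocked
  4. E ← P → A — P:fork[blocks] ⇒ blocked
  5. E ← P ← W ← K → A — P:chain[blocks]; W:chain[open]; K:fork[blocks] ⇒ blocked
  6. E ← P ← W ← V → A — P:chain[blocks]; W:chain[open]; V:fork[blocks] ⇒ blocked
All paths are blocked; E ⊥ A | {K, P, V} holds.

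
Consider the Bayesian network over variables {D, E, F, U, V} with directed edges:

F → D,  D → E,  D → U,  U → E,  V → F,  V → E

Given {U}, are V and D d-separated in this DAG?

No

There are 3 undirected paths between V and D; checking each against the conditioning set {U}:
Path 1: V → E ← U ← D
  E is a collider here and neither E nor any of its descendants is conditioned on, so the collider stays closed — the path is blocked at E.
Path 2: V → E ← D
  E is a collider here and neither E nor any of its descendants is conditioned on, so the collider stays closed — the path is blocked at E.
Path 3: V → F → D
  F is a chain and F is not conditioned on — no node blocks this path, so it is active.
Because an active path exists, V and D are not d-separated.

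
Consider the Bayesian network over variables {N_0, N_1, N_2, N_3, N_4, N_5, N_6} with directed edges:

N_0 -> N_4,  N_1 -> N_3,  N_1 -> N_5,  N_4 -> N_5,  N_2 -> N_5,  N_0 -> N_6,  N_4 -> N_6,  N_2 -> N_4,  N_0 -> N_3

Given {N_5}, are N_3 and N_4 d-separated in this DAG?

There are 4 undirected paths between N_3 and N_4; checking each against the conditioning set {N_5}:
Path 1: N_3 ← N_1 → N_5 ← N_4
  N_1 is a fork and N_1 is not conditioned on; N_5 is a collider and N_5 is conditioned on, which opens it — no node blocks this path, so it is active.
Path 2: N_3 ← N_1 → N_5 ← N_2 → N_4
  N_1 is a fork and N_1 is not conditioned on; N_5 is a collider and N_5 is conditioned on, which opens it; N_2 is a fork and N_2 is not conditioned on — no node blocks this path, so it is active.
Path 3: N_3 ← N_0 → N_6 ← N_4
  N_6 is a collider here and neither N_6 nor any of its descendants is conditioned on, so the collider stays closed — the path is blocked at N_6.
Path 4: N_3 ← N_0 → N_4
  N_0 is a fork and N_0 is not conditioned on — no node blocks this path, so it is active.
Because an active path exists, N_3 and N_4 are not d-separated.

No — N_3 and N_4 are not d-separated given {N_5}.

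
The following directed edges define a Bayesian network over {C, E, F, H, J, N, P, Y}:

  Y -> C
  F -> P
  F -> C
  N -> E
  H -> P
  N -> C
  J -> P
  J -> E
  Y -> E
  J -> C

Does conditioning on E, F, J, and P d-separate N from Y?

Enumerating the 6 paths from N to Y and testing each for blocking by {E, F, J, P}:
  1. N → E ← Y — E:collider[open] ⇒ active
  2. N → E ← J → P ← F → C ← Y — E:collider[open]; J:fork[blocks]; P:collider[open]; F:fork[blocks]; C:collider[blocks] ⇒ blocked
  3. N → E ← J → C ← Y — E:collider[open]; J:fork[blocks]; C:collider[blocks] ⇒ blocked
  4. N → C ← Y — C:collider[blocks] ⇒ blocked
  5. N → C ← J → E ← Y — C:collider[blocks]; J:fork[blocks]; E:collider[open] ⇒ blocked
  6. N → C ← F → P ← J → E ← Y — C:collider[blocks]; F:fork[blocks]; P:collider[open]; J:fork[blocks]; E:collider[open] ⇒ blocked
At least one path is unblocked, so d-separation fails.

No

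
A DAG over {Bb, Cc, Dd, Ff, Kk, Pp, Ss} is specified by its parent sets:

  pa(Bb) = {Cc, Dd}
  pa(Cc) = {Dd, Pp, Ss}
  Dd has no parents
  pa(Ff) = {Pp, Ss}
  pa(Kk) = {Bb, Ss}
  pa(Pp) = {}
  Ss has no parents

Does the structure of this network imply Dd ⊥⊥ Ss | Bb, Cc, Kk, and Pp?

6 paths connect Dd and Ss; each must be blocked for d-separation to hold:
Path 1: Dd → Bb → Kk ← Ss
  Bb is a chain here and Bb is conditioned on, so the path is blocked at Bb.
Path 2: Dd → Bb ← Cc ← Ss
  Cc is a chain here and Cc is conditioned on, so the path is blocked at Cc.
Path 3: Dd → Bb ← Cc ← Pp → Ff ← Ss
  Cc is a chain here and Cc is conditioned on, so the path is blocked at Cc.
Path 4: Dd → Cc ← Ss
  Cc is a collider and Cc is conditioned on, which opens it — no node blocks this path, so it is active.
Path 5: Dd → Cc → Bb → Kk ← Ss
  Cc is a chain here and Cc is conditioned on, so the path is blocked at Cc.
Path 6: Dd → Cc ← Pp → Ff ← Ss
  Pp is a fork here and Pp is conditioned on, so the path is blocked at Pp.
Because an active path exists, Dd and Ss are not d-separated.

No — Dd and Ss are not d-separated given {Bb, Cc, Kk, Pp}.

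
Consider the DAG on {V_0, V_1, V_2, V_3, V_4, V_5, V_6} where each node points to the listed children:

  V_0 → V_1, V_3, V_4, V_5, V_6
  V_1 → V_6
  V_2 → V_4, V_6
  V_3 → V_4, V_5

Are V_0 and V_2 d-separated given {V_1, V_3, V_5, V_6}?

There are 5 undirected paths between V_0 and V_2; checking each against the conditioning set {V_1, V_3, V_5, V_6}:
Path 1: V_0 → V_3 → V_4 ← V_2
  V_3 is a chain here and V_3 is conditioned on, so the path is blocked at V_3.
Path 2: V_0 → V_5 ← V_3 → V_4 ← V_2
  V_3 is a fork here and V_3 is conditioned on, so the path is blocked at V_3.
Path 3: V_0 → V_6 ← V_2
  V_6 is a collider and V_6 is conditioned on, which opens it — no node blocks this path, so it is active.
Path 4: V_0 → V_4 ← V_2
  V_4 is a collider here and neither V_4 nor any of its descendants is conditioned on, so the collider stays closed — the path is blocked at V_4.
Path 5: V_0 → V_1 → V_6 ← V_2
  V_1 is a chain here and V_1 is conditioned on, so the path is blocked at V_1.
Since the path V_0 → V_6 ← V_2 is active, V_0 and V_2 are not d-separated given {V_1, V_3, V_5, V_6}.

No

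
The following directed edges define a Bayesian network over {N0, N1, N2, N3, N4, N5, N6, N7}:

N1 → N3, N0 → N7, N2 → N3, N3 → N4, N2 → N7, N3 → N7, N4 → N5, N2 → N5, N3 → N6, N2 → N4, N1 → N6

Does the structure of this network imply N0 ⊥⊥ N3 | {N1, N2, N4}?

Yes

There are 4 undirected paths between N0 and N3; checking each against the conditioning set {N1, N2, N4}:
Path 1: N0 → N7 ← N2 → N5 ← N4 ← N3
  N7 is a collider here and neither N7 nor any of its descendants is conditioned on, so the collider stays closed — the path is blocked at N7.
Path 2: N0 → N7 ← N2 → N3
  N7 is a collider here and neither N7 nor any of its descendants is conditioned on, so the collider stays closed — the path is blocked at N7.
Path 3: N0 → N7 ← N2 → N4 ← N3
  N7 is a collider here and neither N7 nor any of its descendants is conditioned on, so the collider stays closed — the path is blocked at N7.
Path 4: N0 → N7 ← N3
  N7 is a collider here and neither N7 nor any of its descendants is conditioned on, so the collider stays closed — the path is blocked at N7.
Every path is blocked, so N0 and N3 are d-separated given {N1, N2, N4}.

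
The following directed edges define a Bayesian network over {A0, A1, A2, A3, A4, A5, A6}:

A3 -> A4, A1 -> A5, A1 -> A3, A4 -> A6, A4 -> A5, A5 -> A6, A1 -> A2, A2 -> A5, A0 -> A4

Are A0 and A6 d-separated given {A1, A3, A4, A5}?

Yes — A0 and A6 are d-separated given {A1, A3, A4, A5}.

Enumerating the 4 paths from A0 to A6 and testing each for blocking by {A1, A3, A4, A5}:
  1. A0 → A4 → A5 → A6 — A4:chain[blocks]; A5:chain[blocks] ⇒ blocked
  2. A0 → A4 ← A3 ← A1 → A5 → A6 — A4:collider[open]; A3:chain[blocks]; A1:fork[blocks]; A5:chain[blocks] ⇒ blocked
  3. A0 → A4 ← A3 ← A1 → A2 → A5 → A6 — A4:collider[open]; A3:chain[blocks]; A1:fork[blocks]; A2:chain[open]; A5:chain[blocks] ⇒ blocked
  4. A0 → A4 → A6 — A4:chain[blocks] ⇒ blocked
Every path is blocked, so A0 and A6 are d-separated given {A1, A3, A4, A5}.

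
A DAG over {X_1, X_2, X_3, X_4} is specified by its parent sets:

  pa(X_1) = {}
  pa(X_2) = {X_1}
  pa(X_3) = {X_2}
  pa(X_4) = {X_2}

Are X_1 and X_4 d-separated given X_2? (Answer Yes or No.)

The only undirected path from X_1 to X_4 is:
Path 1: X_1 → X_2 → X_4
  X_2 is a chain here and X_2 is conditioned on, so the path is blocked at X_2.
Since every path is blocked, d-separation holds.

Yes — X_1 and X_4 are d-separated given {X_2}.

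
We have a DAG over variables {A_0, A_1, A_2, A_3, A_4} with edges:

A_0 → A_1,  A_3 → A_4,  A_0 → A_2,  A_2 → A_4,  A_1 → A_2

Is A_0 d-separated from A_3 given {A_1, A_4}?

2 paths connect A_0 and A_3; each must be blocked for d-separation to hold:
  1. A_0 → A_1 → A_2 → A_4 ← A_3 — A_1:chain[blocks]; A_2:chain[open]; A_4:collider[open] ⇒ blocked
  2. A_0 → A_2 → A_4 ← A_3 — A_2:chain[open]; A_4:collider[open] ⇒ active
At least one path is unblocked, so d-separation fails.

No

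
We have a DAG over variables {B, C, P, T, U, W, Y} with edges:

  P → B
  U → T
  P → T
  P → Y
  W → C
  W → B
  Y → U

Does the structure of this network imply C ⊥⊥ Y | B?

No — C and Y are not d-separated given {B}.

There are 2 undirected paths between C and Y; checking each against the conditioning set {B}:
Path 1: C ← W → B ← P → Y
  W is a fork and W is not conditioned on; B is a collider and B is conditioned on, which opens it; P is a fork and P is not conditioned on — no node blocks this path, so it is active.
Path 2: C ← W → B ← P → T ← U ← Y
  T is a collider here and neither T nor any of its descendants is conditioned on, so the collider stays closed — the path is blocked at T.
Because an active path exists, C and Y are not d-separated.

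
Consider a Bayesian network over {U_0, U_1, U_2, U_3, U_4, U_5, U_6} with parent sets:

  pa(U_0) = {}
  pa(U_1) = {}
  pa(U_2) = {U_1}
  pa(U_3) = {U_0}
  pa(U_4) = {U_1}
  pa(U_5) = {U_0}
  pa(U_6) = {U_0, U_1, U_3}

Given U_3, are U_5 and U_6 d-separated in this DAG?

2 paths connect U_5 and U_6; each must be blocked for d-separation to hold:
Path 1: U_5 ← U_0 → U_3 → U_6
  U_3 is a chain here and U_3 is conditioned on, so the path is blocked at U_3.
Path 2: U_5 ← U_0 → U_6
  U_0 is a fork and U_0 is not conditioned on — no node blocks this path, so it is active.
Because an active path exists, U_5 and U_6 are not d-separated.

No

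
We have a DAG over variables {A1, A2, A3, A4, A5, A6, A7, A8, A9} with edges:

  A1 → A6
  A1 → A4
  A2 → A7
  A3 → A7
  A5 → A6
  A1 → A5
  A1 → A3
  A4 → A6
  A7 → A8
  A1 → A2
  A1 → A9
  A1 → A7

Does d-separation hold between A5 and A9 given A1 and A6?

We examine all 3 paths between A5 and A9:
Path 1: A5 ← A1 → A9
  A1 is a fork here and A1 is conditioned on, so the path is blocked at A1.
Path 2: A5 → A6 ← A1 → A9
  A1 is a fork here and A1 is conditioned on, so the path is blocked at A1.
Path 3: A5 → A6 ← A4 ← A1 → A9
  A1 is a fork here and A1 is conditioned on, so the path is blocked at A1.
Since every path is blocked, d-separation holds.

Yes — A5 and A9 are d-separated given {A1, A6}.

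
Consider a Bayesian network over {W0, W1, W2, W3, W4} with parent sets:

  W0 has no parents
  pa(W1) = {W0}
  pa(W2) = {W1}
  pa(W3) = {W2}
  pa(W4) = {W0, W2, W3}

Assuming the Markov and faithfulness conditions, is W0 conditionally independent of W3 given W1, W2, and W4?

No — W0 and W3 are not d-separated given {W1, W2, W4}.

We examine all 4 paths between W0 and W3:
Path 1: W0 → W1 → W2 → W4 ← W3
  W1 is a chain here and W1 is conditioned on, so the path is blocked at W1.
Path 2: W0 → W1 → W2 → W3
  W1 is a chain here and W1 is conditioned on, so the path is blocked at W1.
Path 3: W0 → W4 ← W2 → W3
  W2 is a fork here and W2 is conditioned on, so the path is blocked at W2.
Path 4: W0 → W4 ← W3
  W4 is a collider and W4 is conditioned on, which opens it — no node blocks this path, so it is active.
Since the path W0 → W4 ← W3 is active, W0 and W3 are not d-separated given {W1, W2, W4}.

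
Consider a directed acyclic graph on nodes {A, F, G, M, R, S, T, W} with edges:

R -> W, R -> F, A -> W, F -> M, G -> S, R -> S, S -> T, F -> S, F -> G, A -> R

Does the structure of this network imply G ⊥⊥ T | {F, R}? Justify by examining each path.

No

Enumerating the 3 paths from G to T and testing each for blocking by {F, R}:
Path 1: G ← F → S → T
  F is a fork here and F is conditioned on, so the path is blocked at F.
Path 2: G ← F ← R → S → T
  F is a chain here and F is conditioned on, so the path is blocked at F.
Path 3: G → S → T
  S is a chain and S is not conditioned on — no node blocks this path, so it is active.
Since the path G → S → T is active, G and T are not d-separated given {F, R}.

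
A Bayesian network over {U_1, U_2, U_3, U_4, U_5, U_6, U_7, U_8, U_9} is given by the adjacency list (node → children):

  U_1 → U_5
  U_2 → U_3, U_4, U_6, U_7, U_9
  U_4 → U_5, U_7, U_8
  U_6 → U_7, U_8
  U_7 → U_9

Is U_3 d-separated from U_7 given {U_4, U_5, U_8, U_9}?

No

We examine all 6 paths between U_3 and U_7:
  1. U_3 ← U_2 → U_6 → U_7 — U_2:fork[open]; U_6:chain[open] ⇒ active
  2. U_3 ← U_2 → U_6 → U_8 ← U_4 → U_7 — U_2:fork[open]; U_6:chain[open]; U_8:collider[open]; U_4:fork[blocks] ⇒ blocked
  3. U_3 ← U_2 → U_9 ← U_7 — U_2:fork[open]; U_9:collider[open] ⇒ active
  4. U_3 ← U_2 → U_7 — U_2:fork[open] ⇒ active
  5. U_3 ← U_2 → U_4 → U_7 — U_2:fork[open]; U_4:chain[blocks] ⇒ blocked
  6. U_3 ← U_2 → U_4 → U_8 ← U_6 → U_7 — U_2:fork[open]; U_4:chain[blocks]; U_8:collider[open]; U_6:fork[open] ⇒ blocked
Since the path U_3 ← U_2 → U_6 → U_7 is active, U_3 and U_7 are not d-separated given {U_4, U_5, U_8, U_9}.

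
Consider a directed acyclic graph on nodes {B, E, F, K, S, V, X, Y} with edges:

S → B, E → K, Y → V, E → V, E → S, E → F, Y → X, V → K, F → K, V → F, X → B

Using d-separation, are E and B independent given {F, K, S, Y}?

6 paths connect E and B; each must be blocked for d-separation to hold:
Path 1: E → F → K ← V ← Y → X → B
  F is a chain here and F is conditioned on, so the path is blocked at F.
Path 2: E → F ← V ← Y → X → B
  Y is a fork here and Y is conditioned on, so the path is blocked at Y.
Path 3: E → S → B
  S is a chain here and S is conditioned on, so the path is blocked at S.
Path 4: E → K ← F ← V ← Y → X → B
  F is a chain here and F is conditioned on, so the path is blocked at F.
Path 5: E → K ← V ← Y → X → B
  Y is a fork here and Y is conditioned on, so the path is blocked at Y.
Path 6: E → V ← Y → X → B
  Y is a fork here and Y is conditioned on, so the path is blocked at Y.
Every path is blocked, so E and B are d-separated given {F, K, S, Y}.

Yes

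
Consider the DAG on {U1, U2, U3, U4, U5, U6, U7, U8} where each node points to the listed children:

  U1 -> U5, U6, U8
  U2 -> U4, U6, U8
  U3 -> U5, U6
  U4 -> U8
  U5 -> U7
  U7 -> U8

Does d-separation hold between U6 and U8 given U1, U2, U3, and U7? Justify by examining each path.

Enumerating the 6 paths from U6 to U8 and testing each for blocking by {U1, U2, U3, U7}:
Path 1: U6 ← U2 → U4 → U8
  U2 is a fork here and U2 is conditioned on, so the path is blocked at U2.
Path 2: U6 ← U2 → U8
  U2 is a fork here and U2 is conditioned on, so the path is blocked at U2.
Path 3: U6 ← U1 → U5 → U7 → U8
  U1 is a fork here and U1 is conditioned on, so the path is blocked at U1.
Path 4: U6 ← U1 → U8
  U1 is a fork here and U1 is conditioned on, so the path is blocked at U1.
Path 5: U6 ← U3 → U5 ← U1 → U8
  U3 is a fork here and U3 is conditioned on, so the path is blocked at U3.
Path 6: U6 ← U3 → U5 → U7 → U8
  U3 is a fork here and U3 is conditioned on, so the path is blocked at U3.
All paths are blocked; U6 ⊥ U8 | {U1, U2, U3, U7} holds.

Yes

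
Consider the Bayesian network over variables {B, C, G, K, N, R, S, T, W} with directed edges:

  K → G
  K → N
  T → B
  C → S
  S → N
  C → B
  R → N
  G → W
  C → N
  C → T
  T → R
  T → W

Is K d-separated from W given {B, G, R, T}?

Enumerating the 6 paths from K to W and testing each for blocking by {B, G, R, T}:
Path 1: K → G → W
  G is a chain here and G is conditioned on, so the path is blocked at G.
Path 2: K → N ← C → B ← T → W
  N is a collider here and neither N nor any of its descendants is conditioned on, so the collider stays closed — the path is blocked at N.
Path 3: K → N ← C → T → W
  N is a collider here and neither N nor any of its descendants is conditioned on, so the collider stays closed — the path is blocked at N.
Path 4: K → N ← S ← C → B ← T → W
  N is a collider here and neither N nor any of its descendants is conditioned on, so the collider stays closed — the path is blocked at N.
Path 5: K → N ← S ← C → T → W
  N is a collider here and neither N nor any of its descendants is conditioned on, so the collider stays closed — the path is blocked at N.
Path 6: K → N ← R ← T → W
  N is a collider here and neither N nor any of its descendants is conditioned on, so the collider stays closed — the path is blocked at N.
Every path is blocked, so K and W are d-separated given {B, G, R, T}.

Yes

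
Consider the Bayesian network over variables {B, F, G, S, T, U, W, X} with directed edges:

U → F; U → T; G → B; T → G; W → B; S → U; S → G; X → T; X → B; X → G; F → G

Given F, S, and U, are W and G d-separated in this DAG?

5 paths connect W and G; each must be blocked for d-separation to hold:
Path 1: W → B ← X → T ← U ← S → G
  B is a collider here and neither B nor any of its descendants is conditioned on, so the collider stays closed — the path is blocked at B.
Path 2: W → B ← X → T ← U → F → G
  B is a collider here and neither B nor any of its descendants is conditioned on, so the collider stays closed — the path is blocked at B.
Path 3: W → B ← X → T → G
  B is a collider here and neither B nor any of its descendants is conditioned on, so the collider stays closed — the path is blocked at B.
Path 4: W → B ← X → G
  B is a collider here and neither B nor any of its descendants is conditioned on, so the collider stays closed — the path is blocked at B.
Path 5: W → B ← G
  B is a collider here and neither B nor any of its descendants is conditioned on, so the collider stays closed — the path is blocked at B.
All paths are blocked; W ⊥ G | {F, S, U} holds.

Yes — W and G are d-separated given {F, S, U}.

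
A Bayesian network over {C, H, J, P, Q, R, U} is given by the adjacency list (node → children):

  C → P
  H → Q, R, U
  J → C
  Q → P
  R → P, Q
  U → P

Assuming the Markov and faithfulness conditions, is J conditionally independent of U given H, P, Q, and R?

Enumerating the 5 paths from J to U and testing each for blocking by {H, P, Q, R}:
  1. J → C → P ← R ← H → U — C:chain[open]; P:collider[open]; R:chain[blocks]; H:fork[blocks] ⇒ blocked
  2. J → C → P ← R → Q ← H → U — C:chain[open]; P:collider[open]; R:fork[blocks]; Q:collider[open]; H:fork[blocks] ⇒ blocked
  3. J → C → P ← U — C:chain[open]; P:collider[open] ⇒ active
  4. J → C → P ← Q ← R ← H → U — C:chain[open]; P:collider[open]; Q:chain[blocks]; R:chain[blocks]; H:fork[blocks] ⇒ blocked
  5. J → C → P ← Q ← H → U — C:chain[open]; P:collider[open]; Q:chain[blocks]; H:fork[blocks] ⇒ blocked
At least one path is unblocked, so d-separation fails.

No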